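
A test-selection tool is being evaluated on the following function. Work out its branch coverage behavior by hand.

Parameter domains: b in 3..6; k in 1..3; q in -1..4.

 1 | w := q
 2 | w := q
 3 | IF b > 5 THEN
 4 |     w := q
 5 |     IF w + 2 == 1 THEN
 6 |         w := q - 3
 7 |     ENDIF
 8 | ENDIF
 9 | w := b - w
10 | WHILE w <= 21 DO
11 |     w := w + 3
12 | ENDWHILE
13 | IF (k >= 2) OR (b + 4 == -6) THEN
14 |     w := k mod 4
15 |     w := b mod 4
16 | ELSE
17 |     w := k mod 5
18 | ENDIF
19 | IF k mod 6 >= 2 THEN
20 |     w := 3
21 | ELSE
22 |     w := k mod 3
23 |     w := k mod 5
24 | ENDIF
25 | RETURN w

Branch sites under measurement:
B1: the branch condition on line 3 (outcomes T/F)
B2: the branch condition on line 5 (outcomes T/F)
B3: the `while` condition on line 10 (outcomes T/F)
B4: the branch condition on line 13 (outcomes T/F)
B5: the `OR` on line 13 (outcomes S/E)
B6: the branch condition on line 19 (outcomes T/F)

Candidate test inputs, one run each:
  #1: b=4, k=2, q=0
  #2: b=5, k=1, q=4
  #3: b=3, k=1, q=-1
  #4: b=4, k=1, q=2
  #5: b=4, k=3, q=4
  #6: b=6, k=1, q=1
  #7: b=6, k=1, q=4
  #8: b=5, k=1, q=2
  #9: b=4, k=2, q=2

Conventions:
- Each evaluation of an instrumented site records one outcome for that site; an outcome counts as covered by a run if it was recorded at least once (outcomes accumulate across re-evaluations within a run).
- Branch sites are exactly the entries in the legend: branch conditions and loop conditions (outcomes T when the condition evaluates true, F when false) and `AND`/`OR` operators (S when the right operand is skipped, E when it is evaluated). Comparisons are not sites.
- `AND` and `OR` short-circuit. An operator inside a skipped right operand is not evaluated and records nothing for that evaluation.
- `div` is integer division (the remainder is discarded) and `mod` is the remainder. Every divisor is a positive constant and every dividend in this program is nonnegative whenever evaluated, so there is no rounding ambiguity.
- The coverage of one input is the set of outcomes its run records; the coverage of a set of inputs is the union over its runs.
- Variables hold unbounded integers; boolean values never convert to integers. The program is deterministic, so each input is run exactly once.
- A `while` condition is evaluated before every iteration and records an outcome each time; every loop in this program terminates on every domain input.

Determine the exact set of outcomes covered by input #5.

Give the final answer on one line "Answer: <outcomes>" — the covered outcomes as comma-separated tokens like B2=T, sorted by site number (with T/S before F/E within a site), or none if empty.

Simulating input #5 (b=4, k=3, q=4) step by step:
  B1->F, B3->T, B3->T, B3->T, B3->T, B3->T, B3->T, B3->T, B3->T, B3->F
  B5->S, B4->T, B6->T
distinct outcomes covered: B1=F, B3=T, B3=F, B4=T, B5=S, B6=T

Answer: B1=F, B3=T, B3=F, B4=T, B5=S, B6=T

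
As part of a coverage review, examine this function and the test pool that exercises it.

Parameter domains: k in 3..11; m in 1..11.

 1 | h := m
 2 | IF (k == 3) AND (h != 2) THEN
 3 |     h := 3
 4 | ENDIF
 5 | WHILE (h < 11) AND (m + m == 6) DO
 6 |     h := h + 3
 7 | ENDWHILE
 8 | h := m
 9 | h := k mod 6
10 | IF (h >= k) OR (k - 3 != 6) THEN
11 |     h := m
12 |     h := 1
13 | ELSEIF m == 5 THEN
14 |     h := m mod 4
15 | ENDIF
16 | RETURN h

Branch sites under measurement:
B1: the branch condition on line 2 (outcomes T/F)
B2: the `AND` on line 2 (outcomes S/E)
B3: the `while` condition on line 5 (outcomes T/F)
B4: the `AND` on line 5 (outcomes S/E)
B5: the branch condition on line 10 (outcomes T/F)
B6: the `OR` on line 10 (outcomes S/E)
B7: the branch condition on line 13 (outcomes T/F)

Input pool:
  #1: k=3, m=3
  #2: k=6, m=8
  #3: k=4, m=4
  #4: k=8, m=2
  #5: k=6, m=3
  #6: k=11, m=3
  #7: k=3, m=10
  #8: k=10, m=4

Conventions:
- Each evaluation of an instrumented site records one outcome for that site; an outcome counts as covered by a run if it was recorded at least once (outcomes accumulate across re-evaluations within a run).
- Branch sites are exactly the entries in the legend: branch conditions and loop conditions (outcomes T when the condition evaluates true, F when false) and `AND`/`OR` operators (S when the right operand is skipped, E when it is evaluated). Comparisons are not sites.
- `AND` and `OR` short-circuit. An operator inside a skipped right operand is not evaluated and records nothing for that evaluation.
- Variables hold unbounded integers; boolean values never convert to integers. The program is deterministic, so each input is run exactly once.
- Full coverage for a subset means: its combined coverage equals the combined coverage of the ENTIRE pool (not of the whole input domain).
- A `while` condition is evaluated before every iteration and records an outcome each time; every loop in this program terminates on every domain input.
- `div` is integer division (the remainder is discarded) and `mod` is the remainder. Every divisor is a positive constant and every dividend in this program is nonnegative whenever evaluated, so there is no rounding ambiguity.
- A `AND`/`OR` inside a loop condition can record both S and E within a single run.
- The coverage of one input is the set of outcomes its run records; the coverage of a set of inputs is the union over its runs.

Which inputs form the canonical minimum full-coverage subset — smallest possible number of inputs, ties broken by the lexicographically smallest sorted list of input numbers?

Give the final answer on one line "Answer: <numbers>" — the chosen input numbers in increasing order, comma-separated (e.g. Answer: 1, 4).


test 1 (k=3, m=3) fires B2->E, B1->T, B4->E, B3->T, B4->E, B3->T, B4->E, B3->T, B4->S, B3->F, B6->S, B5->T; hits B1=T, B2=E, B3=T, B3=F, B4=S, B4=E, B5=T, B6=S
test 2 (k=6, m=8) fires B2->S, B1->F, B4->E, B3->F, B6->E, B5->T; hits B1=F, B2=S, B3=F, B4=E, B5=T, B6=E
test 3 (k=4, m=4) fires B2->S, B1->F, B4->E, B3->F, B6->S, B5->T; hits B1=F, B2=S, B3=F, B4=E, B5=T, B6=S
test 4 (k=8, m=2) fires B2->S, B1->F, B4->E, B3->F, B6->E, B5->T; hits B1=F, B2=S, B3=F, B4=E, B5=T, B6=E
test 5 (k=6, m=3) fires B2->S, B1->F, B4->E, B3->T, B4->E, B3->T, B4->E, B3->T, B4->S, B3->F, B6->E, B5->T; hits B1=F, B2=S, B3=T, B3=F, B4=S, B4=E, B5=T, B6=E
test 6 (k=11, m=3) fires B2->S, B1->F, B4->E, B3->T, B4->E, B3->T, B4->E, B3->T, B4->S, B3->F, B6->E, B5->T; hits B1=F, B2=S, B3=T, B3=F, B4=S, B4=E, B5=T, B6=E
test 7 (k=3, m=10) fires B2->E, B1->T, B4->E, B3->F, B6->S, B5->T; hits B1=T, B2=E, B3=F, B4=E, B5=T, B6=S
test 8 (k=10, m=4) fires B2->S, B1->F, B4->E, B3->F, B6->E, B5->T; hits B1=F, B2=S, B3=F, B4=E, B5=T, B6=E
the full pool covers 11 outcomes: B1=T, B1=F, B2=S, B2=E, B3=T, B3=F, B4=S, B4=E, B5=T, B6=S, B6=E
no size-1 subset reaches all 11 outcomes (best union: 8/11)
the canonical winner is {1, 2}: size 2, full 11-outcome coverage, earliest index list among size-2 covers
Answer: 1, 2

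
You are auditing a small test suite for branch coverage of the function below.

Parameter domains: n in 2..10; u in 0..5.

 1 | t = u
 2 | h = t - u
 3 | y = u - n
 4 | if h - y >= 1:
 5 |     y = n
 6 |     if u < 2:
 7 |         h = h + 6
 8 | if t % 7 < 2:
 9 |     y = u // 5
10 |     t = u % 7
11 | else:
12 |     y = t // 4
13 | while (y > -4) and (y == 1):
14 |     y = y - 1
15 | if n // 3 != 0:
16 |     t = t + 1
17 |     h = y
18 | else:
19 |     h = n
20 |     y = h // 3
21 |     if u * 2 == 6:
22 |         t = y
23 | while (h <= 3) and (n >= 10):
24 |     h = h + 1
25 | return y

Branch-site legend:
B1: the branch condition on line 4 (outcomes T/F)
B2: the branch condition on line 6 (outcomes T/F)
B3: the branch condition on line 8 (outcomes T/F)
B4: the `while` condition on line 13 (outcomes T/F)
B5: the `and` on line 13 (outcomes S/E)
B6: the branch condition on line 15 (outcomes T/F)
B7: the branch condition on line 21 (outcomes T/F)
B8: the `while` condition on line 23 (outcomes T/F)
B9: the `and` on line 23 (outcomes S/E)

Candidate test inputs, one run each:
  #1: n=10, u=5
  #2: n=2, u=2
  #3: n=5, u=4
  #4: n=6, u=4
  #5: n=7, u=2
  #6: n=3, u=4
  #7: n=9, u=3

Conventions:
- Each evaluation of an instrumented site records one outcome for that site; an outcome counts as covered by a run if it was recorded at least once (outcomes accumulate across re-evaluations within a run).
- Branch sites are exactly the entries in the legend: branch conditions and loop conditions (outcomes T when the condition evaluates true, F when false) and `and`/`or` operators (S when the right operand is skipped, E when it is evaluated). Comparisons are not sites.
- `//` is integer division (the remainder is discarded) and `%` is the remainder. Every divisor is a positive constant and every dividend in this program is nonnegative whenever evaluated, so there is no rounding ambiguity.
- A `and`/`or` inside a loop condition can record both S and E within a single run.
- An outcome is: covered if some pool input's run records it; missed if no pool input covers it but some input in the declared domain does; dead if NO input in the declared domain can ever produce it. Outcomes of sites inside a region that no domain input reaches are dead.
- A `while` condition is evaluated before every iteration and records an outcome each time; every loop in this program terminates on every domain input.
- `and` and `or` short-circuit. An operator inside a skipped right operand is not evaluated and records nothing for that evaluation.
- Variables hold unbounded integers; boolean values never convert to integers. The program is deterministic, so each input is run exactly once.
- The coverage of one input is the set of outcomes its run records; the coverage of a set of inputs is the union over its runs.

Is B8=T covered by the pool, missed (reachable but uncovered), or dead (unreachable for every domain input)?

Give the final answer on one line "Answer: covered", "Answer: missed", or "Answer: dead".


B8=T is recorded by pool input(s) 1 -> covered
Answer: covered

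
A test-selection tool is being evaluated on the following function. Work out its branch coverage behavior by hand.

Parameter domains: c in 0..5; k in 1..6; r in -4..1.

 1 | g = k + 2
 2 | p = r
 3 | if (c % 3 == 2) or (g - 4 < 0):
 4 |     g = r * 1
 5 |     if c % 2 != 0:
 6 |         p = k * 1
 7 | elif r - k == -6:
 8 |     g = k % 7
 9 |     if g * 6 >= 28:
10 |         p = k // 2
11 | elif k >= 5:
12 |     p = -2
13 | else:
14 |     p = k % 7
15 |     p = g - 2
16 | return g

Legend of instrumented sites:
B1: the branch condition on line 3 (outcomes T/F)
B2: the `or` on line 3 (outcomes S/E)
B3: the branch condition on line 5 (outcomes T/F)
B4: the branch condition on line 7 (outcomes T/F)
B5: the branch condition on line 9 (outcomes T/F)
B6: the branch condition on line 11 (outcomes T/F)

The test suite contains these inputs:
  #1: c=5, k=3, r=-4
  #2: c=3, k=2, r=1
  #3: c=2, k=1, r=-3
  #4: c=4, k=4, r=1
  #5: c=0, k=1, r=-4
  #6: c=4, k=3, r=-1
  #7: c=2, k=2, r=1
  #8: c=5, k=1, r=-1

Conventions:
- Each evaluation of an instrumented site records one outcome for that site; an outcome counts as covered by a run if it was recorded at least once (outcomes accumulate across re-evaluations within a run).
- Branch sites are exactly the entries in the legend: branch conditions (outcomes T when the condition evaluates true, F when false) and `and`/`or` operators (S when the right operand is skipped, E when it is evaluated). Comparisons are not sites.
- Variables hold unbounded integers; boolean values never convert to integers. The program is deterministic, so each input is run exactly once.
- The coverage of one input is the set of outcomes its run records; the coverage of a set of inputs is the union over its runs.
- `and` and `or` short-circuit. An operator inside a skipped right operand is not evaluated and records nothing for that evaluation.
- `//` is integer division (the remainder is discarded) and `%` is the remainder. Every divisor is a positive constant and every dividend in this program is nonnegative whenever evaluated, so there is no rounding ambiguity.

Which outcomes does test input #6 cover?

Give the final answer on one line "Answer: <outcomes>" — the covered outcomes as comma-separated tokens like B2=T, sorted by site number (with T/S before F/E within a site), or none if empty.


Running input #6 (c=4, k=3, r=-1), event by event:
  B2->E, B1->F, B4->F, B6->F
as a set, this run covers: B1=F, B2=E, B4=F, B6=F
Answer: B1=F, B2=E, B4=F, B6=F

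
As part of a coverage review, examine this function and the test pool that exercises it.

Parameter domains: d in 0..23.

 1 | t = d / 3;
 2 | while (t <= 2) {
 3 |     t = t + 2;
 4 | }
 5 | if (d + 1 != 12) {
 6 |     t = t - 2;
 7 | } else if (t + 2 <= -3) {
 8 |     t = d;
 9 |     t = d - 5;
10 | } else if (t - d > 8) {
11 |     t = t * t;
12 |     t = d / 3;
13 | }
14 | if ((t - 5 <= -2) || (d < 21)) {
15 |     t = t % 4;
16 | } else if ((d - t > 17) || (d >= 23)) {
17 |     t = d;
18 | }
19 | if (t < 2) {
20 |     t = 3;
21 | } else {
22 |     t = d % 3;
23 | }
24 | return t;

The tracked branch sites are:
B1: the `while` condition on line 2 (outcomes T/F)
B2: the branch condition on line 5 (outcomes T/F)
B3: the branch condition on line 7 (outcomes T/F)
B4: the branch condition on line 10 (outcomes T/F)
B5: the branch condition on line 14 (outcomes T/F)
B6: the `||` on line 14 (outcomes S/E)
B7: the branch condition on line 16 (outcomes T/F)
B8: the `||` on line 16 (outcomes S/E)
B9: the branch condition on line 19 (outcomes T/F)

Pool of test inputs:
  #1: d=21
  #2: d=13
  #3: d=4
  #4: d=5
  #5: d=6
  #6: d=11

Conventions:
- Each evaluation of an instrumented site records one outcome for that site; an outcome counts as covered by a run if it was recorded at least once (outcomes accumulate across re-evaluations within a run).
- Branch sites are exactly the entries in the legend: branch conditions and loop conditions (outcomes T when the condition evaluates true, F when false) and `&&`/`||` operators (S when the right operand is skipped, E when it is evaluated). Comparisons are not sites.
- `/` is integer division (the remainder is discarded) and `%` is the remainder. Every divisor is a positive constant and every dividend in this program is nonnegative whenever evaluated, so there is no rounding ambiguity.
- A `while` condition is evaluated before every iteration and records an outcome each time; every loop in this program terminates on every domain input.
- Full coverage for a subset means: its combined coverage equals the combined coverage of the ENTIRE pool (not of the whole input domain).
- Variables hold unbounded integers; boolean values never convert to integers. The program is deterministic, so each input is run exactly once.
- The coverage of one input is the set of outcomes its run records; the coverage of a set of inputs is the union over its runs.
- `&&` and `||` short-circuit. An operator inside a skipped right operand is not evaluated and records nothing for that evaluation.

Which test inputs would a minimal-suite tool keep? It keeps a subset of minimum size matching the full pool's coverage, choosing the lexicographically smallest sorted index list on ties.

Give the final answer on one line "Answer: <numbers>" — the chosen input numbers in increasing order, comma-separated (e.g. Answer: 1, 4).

input #1, d=21: events B1->F, B2->T, B6->E, B5->F, B8->E, B7->F, B9->F; outcomes B1=F, B2=T, B5=F, B6=E, B7=F, B8=E, B9=F
input #2, d=13: events B1->F, B2->T, B6->S, B5->T, B9->F; outcomes B1=F, B2=T, B5=T, B6=S, B9=F
input #3, d=4: events B1->T, B1->F, B2->T, B6->S, B5->T, B9->T; outcomes B1=T, B1=F, B2=T, B5=T, B6=S, B9=T
input #4, d=5: events B1->T, B1->F, B2->T, B6->S, B5->T, B9->T; outcomes B1=T, B1=F, B2=T, B5=T, B6=S, B9=T
input #5, d=6: events B1->T, B1->F, B2->T, B6->S, B5->T, B9->F; outcomes B1=T, B1=F, B2=T, B5=T, B6=S, B9=F
input #6, d=11: events B1->F, B2->F, B3->F, B4->F, B6->S, B5->T, B9->F; outcomes B1=F, B2=F, B3=F, B4=F, B5=T, B6=S, B9=F
pool-wide coverage (14 outcomes): B1=T, B1=F, B2=T, B2=F, B3=F, B4=F, B5=T, B5=F, B6=S, B6=E, B7=F, B8=E, B9=T, B9=F
checked all size-1 subsets: none covers 14 outcomes (max 7/14)
checked all size-2 subsets: none covers 14 outcomes (max 12/14)
at size 3, {1, 3, 6} reaches all 14 outcomes; every lexicographically earlier size-3 subset fails

Answer: 1, 3, 6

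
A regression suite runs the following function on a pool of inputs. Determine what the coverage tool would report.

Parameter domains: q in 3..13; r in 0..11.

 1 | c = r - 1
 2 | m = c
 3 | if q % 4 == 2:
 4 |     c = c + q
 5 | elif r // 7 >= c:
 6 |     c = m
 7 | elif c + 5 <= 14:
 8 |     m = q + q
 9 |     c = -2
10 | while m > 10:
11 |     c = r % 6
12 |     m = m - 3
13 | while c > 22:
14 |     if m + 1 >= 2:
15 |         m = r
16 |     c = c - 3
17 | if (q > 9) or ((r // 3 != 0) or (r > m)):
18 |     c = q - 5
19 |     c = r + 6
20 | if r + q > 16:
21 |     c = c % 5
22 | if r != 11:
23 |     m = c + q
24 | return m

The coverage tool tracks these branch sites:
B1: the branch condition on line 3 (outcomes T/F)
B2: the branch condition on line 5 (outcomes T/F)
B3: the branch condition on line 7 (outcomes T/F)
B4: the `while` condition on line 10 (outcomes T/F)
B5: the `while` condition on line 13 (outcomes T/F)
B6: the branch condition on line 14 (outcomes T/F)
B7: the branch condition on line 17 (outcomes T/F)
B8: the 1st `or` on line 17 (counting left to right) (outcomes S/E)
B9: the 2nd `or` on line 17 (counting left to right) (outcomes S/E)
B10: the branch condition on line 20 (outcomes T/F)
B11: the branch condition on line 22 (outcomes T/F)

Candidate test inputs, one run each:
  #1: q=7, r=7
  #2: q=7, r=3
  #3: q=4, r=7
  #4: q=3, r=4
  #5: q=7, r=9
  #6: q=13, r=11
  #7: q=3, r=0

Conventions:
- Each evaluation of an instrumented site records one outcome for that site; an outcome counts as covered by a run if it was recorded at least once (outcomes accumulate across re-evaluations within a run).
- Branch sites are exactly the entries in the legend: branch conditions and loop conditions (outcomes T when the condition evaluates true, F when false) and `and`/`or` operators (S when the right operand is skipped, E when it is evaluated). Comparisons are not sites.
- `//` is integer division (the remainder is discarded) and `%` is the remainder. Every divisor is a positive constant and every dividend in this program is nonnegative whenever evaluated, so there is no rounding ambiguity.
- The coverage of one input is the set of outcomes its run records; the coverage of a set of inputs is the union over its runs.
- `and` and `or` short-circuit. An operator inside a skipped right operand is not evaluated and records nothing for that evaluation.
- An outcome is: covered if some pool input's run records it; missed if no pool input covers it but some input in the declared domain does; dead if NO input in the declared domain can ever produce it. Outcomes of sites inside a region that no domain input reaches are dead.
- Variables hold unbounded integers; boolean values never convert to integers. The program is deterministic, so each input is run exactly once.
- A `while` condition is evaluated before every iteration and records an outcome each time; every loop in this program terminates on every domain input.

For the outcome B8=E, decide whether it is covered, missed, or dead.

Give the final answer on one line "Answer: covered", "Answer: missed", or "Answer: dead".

B8=E is recorded by pool input(s) 1, 2, 3, 4, 5, 7 -> covered

Answer: covered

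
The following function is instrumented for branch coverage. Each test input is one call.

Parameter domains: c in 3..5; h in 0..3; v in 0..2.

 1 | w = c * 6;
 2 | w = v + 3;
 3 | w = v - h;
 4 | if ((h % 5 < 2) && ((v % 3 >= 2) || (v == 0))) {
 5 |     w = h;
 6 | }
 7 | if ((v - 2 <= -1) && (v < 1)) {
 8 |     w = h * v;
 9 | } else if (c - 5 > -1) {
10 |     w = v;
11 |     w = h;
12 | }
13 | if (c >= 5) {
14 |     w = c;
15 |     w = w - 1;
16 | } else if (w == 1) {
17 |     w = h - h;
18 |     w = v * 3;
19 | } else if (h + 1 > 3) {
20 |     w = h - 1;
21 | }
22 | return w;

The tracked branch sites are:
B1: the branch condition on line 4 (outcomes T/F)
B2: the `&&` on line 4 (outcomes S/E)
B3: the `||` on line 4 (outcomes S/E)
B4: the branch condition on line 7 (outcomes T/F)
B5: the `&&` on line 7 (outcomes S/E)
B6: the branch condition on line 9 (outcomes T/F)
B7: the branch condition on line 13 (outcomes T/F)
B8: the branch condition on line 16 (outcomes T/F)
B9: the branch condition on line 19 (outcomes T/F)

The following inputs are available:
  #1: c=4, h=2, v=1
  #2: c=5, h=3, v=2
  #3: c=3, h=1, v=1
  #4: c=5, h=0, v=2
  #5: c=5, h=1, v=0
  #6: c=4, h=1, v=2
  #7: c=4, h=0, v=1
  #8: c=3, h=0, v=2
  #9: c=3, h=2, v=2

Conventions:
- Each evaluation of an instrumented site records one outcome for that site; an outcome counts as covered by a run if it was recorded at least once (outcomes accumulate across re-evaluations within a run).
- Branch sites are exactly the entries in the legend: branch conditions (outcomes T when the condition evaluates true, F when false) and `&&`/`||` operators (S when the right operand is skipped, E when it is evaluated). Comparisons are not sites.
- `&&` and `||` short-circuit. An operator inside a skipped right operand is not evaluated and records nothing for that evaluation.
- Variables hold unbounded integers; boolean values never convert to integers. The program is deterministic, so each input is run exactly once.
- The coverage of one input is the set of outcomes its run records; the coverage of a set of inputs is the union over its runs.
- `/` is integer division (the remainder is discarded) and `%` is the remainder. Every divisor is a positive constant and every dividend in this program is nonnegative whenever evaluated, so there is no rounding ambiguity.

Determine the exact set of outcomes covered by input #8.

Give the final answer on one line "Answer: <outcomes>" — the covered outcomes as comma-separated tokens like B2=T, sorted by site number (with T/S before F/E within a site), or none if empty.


Event log for input #8 (c=3, h=0, v=2):
  B2->E, B3->S, B1->T, B5->S, B4->F, B6->F, B7->F, B8->F, B9->F
as a set, this run covers: B1=T, B2=E, B3=S, B4=F, B5=S, B6=F, B7=F, B8=F, B9=F
Answer: B1=T, B2=E, B3=S, B4=F, B5=S, B6=F, B7=F, B8=F, B9=F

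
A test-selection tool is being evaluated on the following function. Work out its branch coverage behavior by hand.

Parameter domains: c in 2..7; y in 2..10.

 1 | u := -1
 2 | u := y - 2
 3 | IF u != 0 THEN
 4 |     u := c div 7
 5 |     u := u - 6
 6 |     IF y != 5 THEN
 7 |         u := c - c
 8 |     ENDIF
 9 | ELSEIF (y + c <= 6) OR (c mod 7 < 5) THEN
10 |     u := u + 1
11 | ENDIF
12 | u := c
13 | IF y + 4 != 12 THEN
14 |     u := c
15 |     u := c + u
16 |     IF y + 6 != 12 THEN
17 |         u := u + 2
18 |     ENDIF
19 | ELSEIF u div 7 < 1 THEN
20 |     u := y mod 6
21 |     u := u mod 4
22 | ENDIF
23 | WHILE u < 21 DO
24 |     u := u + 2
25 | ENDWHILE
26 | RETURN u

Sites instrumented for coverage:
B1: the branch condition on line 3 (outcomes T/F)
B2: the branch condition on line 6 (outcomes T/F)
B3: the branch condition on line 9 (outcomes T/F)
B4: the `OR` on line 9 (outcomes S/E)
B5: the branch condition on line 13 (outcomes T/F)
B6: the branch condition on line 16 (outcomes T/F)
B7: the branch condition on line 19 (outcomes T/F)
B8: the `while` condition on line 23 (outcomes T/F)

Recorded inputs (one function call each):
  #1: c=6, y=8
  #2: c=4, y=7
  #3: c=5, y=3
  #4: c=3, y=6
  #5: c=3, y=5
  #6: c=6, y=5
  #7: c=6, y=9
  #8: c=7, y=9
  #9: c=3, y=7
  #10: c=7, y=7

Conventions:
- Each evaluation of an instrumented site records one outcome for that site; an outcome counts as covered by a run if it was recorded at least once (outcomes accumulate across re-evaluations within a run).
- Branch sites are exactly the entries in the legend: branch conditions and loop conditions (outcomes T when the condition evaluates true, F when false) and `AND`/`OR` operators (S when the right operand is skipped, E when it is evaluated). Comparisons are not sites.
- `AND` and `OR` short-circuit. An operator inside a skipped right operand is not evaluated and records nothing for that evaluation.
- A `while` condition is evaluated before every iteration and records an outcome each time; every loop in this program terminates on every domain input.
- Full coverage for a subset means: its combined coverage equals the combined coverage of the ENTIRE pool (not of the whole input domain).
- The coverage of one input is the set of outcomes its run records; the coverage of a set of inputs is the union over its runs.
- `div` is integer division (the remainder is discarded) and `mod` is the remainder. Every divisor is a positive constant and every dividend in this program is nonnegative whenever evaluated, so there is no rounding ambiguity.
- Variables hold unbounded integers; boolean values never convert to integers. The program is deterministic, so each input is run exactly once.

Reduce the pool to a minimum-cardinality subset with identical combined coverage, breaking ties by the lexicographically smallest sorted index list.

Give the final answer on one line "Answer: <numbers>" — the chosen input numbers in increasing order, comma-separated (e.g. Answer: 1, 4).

input #1 (c=6, y=8): events B1->T, B2->T, B5->F, B7->T, B8->T, B8->T, B8->T, B8->T, B8->T, B8->T, B8->T, B8->T, B8->T, B8->T, ...; covers B1=T, B2=T, B5=F, B7=T, B8=T, B8=F
input #2 (c=4, y=7): events B1->T, B2->T, B5->T, B6->T, B8->T, B8->T, B8->T, B8->T, B8->T, B8->T, B8->F; covers B1=T, B2=T, B5=T, B6=T, B8=T, B8=F
input #3 (c=5, y=3): events B1->T, B2->T, B5->T, B6->T, B8->T, B8->T, B8->T, B8->T, B8->T, B8->F; covers B1=T, B2=T, B5=T, B6=T, B8=T, B8=F
input #4 (c=3, y=6): events B1->T, B2->T, B5->T, B6->F, B8->T, B8->T, B8->T, B8->T, B8->T, B8->T, B8->T, B8->T, B8->F; covers B1=T, B2=T, B5=T, B6=F, B8=T, B8=F
input #5 (c=3, y=5): events B1->T, B2->F, B5->T, B6->T, B8->T, B8->T, B8->T, B8->T, B8->T, B8->T, B8->T, B8->F; covers B1=T, B2=F, B5=T, B6=T, B8=T, B8=F
input #6 (c=6, y=5): events B1->T, B2->F, B5->T, B6->T, B8->T, B8->T, B8->T, B8->T, B8->F; covers B1=T, B2=F, B5=T, B6=T, B8=T, B8=F
input #7 (c=6, y=9): events B1->T, B2->T, B5->T, B6->T, B8->T, B8->T, B8->T, B8->T, B8->F; covers B1=T, B2=T, B5=T, B6=T, B8=T, B8=F
input #8 (c=7, y=9): events B1->T, B2->T, B5->T, B6->T, B8->T, B8->T, B8->T, B8->F; covers B1=T, B2=T, B5=T, B6=T, B8=T, B8=F
input #9 (c=3, y=7): events B1->T, B2->T, B5->T, B6->T, B8->T, B8->T, B8->T, B8->T, B8->T, B8->T, B8->T, B8->F; covers B1=T, B2=T, B5=T, B6=T, B8=T, B8=F
input #10 (c=7, y=7): events B1->T, B2->T, B5->T, B6->T, B8->T, B8->T, B8->T, B8->F; covers B1=T, B2=T, B5=T, B6=T, B8=T, B8=F
together the pool reaches 10 outcomes: B1=T, B2=T, B2=F, B5=T, B5=F, B6=T, B6=F, B7=T, B8=T, B8=F
every size-1 subset falls short of the 10 outcomes (best: 6/10)
every size-2 subset falls short of the 10 outcomes (best: 9/10)
the canonical winner is {1, 4, 5}: size 3, full 10-outcome coverage, earliest index list among size-3 covers

Answer: 1, 4, 5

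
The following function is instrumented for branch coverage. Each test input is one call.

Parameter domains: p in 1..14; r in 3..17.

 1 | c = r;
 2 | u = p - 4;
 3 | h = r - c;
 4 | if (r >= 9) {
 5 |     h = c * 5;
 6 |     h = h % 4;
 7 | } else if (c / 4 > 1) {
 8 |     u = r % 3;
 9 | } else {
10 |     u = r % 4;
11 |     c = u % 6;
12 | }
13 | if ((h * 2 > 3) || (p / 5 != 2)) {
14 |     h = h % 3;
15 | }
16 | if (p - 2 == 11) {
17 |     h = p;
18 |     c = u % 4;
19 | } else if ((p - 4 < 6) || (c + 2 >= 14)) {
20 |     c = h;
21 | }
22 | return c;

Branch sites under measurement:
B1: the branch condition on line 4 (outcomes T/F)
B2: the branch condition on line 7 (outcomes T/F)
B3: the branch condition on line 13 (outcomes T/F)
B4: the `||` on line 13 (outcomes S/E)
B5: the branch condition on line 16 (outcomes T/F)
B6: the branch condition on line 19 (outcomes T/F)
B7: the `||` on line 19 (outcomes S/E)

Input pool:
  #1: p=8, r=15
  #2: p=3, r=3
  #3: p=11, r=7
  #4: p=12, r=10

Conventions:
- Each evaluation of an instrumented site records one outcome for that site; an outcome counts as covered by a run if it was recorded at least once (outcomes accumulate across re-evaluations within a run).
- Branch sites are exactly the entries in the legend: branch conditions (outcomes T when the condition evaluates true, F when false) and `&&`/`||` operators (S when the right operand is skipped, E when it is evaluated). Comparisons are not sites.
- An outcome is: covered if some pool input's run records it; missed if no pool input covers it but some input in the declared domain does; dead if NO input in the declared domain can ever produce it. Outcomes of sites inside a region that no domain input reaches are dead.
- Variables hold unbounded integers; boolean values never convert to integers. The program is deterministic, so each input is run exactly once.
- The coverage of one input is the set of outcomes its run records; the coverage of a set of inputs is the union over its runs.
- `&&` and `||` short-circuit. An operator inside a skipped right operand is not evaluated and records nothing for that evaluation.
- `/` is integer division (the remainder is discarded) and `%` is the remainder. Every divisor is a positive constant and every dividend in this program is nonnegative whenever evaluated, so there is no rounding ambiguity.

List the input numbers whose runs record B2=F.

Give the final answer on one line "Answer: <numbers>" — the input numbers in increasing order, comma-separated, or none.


input #1 (p=8, r=15): misses B2=F
input #2 (p=3, r=3): covers B2=F
input #3 (p=11, r=7): covers B2=F
input #4 (p=12, r=10): misses B2=F
Answer: 2, 3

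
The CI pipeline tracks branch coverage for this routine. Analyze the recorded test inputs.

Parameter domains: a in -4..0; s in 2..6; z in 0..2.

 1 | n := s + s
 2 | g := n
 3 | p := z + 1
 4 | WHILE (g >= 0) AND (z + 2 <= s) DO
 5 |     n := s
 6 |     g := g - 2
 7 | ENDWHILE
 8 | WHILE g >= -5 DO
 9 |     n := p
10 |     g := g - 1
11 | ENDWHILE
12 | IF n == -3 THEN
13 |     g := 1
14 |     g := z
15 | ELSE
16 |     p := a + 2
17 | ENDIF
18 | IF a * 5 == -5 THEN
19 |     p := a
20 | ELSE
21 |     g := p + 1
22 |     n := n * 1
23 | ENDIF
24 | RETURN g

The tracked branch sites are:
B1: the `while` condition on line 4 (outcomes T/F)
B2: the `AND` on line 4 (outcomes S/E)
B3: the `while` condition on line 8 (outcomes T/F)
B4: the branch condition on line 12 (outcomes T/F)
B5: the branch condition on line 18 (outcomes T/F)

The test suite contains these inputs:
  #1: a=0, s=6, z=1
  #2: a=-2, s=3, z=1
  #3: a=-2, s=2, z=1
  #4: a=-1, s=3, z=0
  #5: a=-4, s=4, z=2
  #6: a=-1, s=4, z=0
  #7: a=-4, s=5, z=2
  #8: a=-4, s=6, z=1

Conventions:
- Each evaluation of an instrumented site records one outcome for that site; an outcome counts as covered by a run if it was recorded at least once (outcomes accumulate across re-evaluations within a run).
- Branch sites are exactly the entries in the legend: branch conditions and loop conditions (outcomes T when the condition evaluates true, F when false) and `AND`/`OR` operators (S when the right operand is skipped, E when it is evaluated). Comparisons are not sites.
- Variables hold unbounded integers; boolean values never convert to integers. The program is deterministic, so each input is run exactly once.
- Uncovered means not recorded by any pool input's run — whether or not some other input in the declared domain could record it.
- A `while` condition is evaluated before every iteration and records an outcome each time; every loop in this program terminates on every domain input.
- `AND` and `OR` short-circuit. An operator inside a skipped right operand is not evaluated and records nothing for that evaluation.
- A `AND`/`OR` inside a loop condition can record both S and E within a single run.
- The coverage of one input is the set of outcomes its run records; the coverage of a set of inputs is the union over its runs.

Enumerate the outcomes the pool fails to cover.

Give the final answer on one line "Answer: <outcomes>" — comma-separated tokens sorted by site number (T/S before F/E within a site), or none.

#1 (a=0, s=6, z=1) -> covered: B1=T, B1=F, B2=S, B2=E, B3=T, B3=F, B4=F, B5=F
#2 (a=-2, s=3, z=1) -> covered: B1=T, B1=F, B2=S, B2=E, B3=T, B3=F, B4=F, B5=F
#3 (a=-2, s=2, z=1) -> covered: B1=F, B2=E, B3=T, B3=F, B4=F, B5=F
#4 (a=-1, s=3, z=0) -> covered: B1=T, B1=F, B2=S, B2=E, B3=T, B3=F, B4=F, B5=T
#5 (a=-4, s=4, z=2) -> covered: B1=T, B1=F, B2=S, B2=E, B3=T, B3=F, B4=F, B5=F
#6 (a=-1, s=4, z=0) -> covered: B1=T, B1=F, B2=S, B2=E, B3=T, B3=F, B4=F, B5=T
#7 (a=-4, s=5, z=2) -> covered: B1=T, B1=F, B2=S, B2=E, B3=T, B3=F, B4=F, B5=F
#8 (a=-4, s=6, z=1) -> covered: B1=T, B1=F, B2=S, B2=E, B3=T, B3=F, B4=F, B5=F
union over the pool: B1=T, B1=F, B2=S, B2=E, B3=T, B3=F, B4=F, B5=T, B5=F
uncovered (1 of 10): B4=T

Answer: B4=T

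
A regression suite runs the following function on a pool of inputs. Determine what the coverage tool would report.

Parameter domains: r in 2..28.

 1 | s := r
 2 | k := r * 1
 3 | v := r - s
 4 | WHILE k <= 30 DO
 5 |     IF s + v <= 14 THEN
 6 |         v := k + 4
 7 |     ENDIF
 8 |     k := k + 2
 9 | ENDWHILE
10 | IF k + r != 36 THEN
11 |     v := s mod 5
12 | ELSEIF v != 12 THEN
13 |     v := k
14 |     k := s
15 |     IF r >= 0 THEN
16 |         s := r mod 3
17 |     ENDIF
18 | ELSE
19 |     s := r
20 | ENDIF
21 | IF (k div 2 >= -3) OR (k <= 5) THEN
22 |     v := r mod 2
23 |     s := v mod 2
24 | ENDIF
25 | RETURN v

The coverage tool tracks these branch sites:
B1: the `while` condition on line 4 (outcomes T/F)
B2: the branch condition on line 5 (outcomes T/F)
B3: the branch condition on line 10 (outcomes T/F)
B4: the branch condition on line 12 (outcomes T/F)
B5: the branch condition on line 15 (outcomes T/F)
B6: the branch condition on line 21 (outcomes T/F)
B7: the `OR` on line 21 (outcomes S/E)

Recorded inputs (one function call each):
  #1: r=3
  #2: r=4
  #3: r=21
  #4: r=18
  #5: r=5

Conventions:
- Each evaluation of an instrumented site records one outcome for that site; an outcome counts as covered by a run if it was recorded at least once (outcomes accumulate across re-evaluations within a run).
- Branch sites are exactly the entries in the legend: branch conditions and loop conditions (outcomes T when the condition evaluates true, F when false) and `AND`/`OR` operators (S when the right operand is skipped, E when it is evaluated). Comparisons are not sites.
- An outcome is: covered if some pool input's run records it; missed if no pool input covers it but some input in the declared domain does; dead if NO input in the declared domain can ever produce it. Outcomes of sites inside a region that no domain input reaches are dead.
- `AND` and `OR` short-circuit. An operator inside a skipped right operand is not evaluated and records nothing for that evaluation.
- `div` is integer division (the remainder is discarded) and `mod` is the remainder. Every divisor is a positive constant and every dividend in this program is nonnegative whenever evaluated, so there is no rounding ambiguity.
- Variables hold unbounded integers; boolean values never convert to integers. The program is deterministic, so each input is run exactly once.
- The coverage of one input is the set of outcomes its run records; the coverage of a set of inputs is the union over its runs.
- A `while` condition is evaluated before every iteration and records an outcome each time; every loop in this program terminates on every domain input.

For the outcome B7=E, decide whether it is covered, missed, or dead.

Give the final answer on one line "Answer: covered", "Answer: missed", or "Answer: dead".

no pool input records B7=E
checking all 27 inputs in the declared domain: B7=E is never recorded -> dead

Answer: dead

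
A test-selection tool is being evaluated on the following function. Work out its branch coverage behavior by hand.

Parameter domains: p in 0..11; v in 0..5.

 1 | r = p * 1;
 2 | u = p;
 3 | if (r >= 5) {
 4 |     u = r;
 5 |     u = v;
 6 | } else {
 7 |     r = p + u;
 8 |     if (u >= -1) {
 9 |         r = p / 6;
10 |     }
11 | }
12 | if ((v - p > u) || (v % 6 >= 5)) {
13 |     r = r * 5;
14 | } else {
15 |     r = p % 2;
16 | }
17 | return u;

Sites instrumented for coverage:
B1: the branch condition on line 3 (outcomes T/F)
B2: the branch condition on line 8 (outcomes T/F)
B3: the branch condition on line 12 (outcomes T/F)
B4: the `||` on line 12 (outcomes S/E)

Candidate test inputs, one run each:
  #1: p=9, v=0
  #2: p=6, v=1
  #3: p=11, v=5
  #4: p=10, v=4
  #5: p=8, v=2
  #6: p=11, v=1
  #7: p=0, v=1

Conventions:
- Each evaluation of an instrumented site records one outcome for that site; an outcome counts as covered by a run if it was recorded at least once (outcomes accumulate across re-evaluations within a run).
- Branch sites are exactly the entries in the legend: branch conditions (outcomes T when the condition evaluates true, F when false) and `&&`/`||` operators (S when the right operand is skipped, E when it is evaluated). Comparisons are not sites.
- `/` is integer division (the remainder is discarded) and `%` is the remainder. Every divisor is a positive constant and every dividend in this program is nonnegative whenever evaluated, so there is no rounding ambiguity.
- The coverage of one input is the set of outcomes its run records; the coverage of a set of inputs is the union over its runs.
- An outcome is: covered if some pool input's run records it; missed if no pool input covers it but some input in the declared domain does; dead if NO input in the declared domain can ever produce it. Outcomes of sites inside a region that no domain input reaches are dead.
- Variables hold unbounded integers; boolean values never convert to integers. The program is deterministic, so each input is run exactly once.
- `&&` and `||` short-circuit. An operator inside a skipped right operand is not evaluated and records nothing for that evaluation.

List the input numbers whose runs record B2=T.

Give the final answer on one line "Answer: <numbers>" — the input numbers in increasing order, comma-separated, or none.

input #1 (p=9, v=0): does not produce B2=T
input #2 (p=6, v=1): does not produce B2=T
input #3 (p=11, v=5): does not produce B2=T
input #4 (p=10, v=4): does not produce B2=T
input #5 (p=8, v=2): does not produce B2=T
input #6 (p=11, v=1): does not produce B2=T
input #7 (p=0, v=1): produces B2=T

Answer: 7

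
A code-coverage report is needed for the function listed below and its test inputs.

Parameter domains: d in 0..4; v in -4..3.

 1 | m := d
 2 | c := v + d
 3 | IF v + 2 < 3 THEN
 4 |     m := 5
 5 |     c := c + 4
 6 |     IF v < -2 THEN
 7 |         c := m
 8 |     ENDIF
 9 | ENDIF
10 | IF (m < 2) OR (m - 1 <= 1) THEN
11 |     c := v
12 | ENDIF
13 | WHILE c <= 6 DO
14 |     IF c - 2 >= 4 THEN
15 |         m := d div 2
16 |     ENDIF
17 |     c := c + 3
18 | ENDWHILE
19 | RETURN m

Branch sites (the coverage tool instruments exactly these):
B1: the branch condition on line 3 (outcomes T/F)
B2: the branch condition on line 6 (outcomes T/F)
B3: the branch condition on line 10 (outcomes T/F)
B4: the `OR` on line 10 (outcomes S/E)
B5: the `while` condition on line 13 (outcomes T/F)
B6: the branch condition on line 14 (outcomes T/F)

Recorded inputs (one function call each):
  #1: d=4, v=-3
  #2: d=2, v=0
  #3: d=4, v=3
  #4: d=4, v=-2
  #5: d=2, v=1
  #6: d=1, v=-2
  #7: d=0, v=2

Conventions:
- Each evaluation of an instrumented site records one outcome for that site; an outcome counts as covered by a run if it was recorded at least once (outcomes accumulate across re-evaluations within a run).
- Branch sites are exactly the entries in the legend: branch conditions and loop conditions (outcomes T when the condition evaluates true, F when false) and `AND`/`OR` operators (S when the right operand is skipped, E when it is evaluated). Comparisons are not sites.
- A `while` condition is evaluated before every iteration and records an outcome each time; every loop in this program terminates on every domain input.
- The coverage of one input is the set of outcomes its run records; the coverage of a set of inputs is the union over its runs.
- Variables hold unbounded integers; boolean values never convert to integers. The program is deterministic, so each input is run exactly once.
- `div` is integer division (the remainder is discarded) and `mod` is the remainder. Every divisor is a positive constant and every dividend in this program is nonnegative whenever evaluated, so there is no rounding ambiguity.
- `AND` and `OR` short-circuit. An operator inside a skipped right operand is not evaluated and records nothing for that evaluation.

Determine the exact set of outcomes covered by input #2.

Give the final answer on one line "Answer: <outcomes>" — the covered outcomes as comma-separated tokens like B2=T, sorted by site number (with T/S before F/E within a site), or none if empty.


Simulating input #2 (d=2, v=0) step by step:
  B1->T, B2->F, B4->E, B3->F, B5->T, B6->T, B5->F
distinct outcomes covered: B1=T, B2=F, B3=F, B4=E, B5=T, B5=F, B6=T
Answer: B1=T, B2=F, B3=F, B4=E, B5=T, B5=F, B6=T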